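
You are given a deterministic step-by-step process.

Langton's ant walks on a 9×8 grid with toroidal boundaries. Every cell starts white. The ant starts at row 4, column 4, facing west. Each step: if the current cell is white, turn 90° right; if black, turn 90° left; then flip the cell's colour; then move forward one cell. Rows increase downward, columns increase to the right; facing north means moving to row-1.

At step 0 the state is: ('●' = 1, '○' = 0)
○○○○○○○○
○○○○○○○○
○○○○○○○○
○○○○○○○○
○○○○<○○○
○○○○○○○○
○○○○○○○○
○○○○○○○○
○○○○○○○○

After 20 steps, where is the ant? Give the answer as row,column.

6,6

0) ○○○○○○○○
○○○○○○○○
○○○○○○○○
○○○○○○○○
○○○○<○○○
○○○○○○○○
○○○○○○○○
○○○○○○○○
○○○○○○○○
1) ○○○○○○○○
○○○○○○○○
○○○○○○○○
○○○○^○○○
○○○○●○○○
○○○○○○○○
○○○○○○○○
○○○○○○○○
○○○○○○○○
2) ○○○○○○○○
○○○○○○○○
○○○○○○○○
○○○○●>○○
○○○○●○○○
○○○○○○○○
○○○○○○○○
○○○○○○○○
○○○○○○○○
3) ○○○○○○○○
○○○○○○○○
○○○○○○○○
○○○○●●○○
○○○○●v○○
○○○○○○○○
○○○○○○○○
○○○○○○○○
○○○○○○○○
4) ○○○○○○○○
○○○○○○○○
○○○○○○○○
○○○○●●○○
○○○○<●○○
○○○○○○○○
○○○○○○○○
○○○○○○○○
○○○○○○○○
5) ○○○○○○○○
○○○○○○○○
○○○○○○○○
○○○○●●○○
○○○○○●○○
○○○○v○○○
○○○○○○○○
○○○○○○○○
○○○○○○○○
6) ○○○○○○○○
○○○○○○○○
○○○○○○○○
○○○○●●○○
○○○○○●○○
○○○<●○○○
○○○○○○○○
○○○○○○○○
○○○○○○○○
7) ○○○○○○○○
○○○○○○○○
○○○○○○○○
○○○○●●○○
○○○^○●○○
○○○●●○○○
○○○○○○○○
○○○○○○○○
○○○○○○○○
8) ○○○○○○○○
○○○○○○○○
○○○○○○○○
○○○○●●○○
○○○●>●○○
○○○●●○○○
○○○○○○○○
○○○○○○○○
○○○○○○○○
9) ○○○○○○○○
○○○○○○○○
○○○○○○○○
○○○○●●○○
○○○●●●○○
○○○●v○○○
○○○○○○○○
○○○○○○○○
○○○○○○○○
10) ○○○○○○○○
○○○○○○○○
○○○○○○○○
○○○○●●○○
○○○●●●○○
○○○●○>○○
○○○○○○○○
○○○○○○○○
○○○○○○○○
11) ○○○○○○○○
○○○○○○○○
○○○○○○○○
○○○○●●○○
○○○●●●○○
○○○●○●○○
○○○○○v○○
○○○○○○○○
○○○○○○○○
12) ○○○○○○○○
○○○○○○○○
○○○○○○○○
○○○○●●○○
○○○●●●○○
○○○●○●○○
○○○○<●○○
○○○○○○○○
○○○○○○○○
13) ○○○○○○○○
○○○○○○○○
○○○○○○○○
○○○○●●○○
○○○●●●○○
○○○●^●○○
○○○○●●○○
○○○○○○○○
○○○○○○○○
14) ○○○○○○○○
○○○○○○○○
○○○○○○○○
○○○○●●○○
○○○●●●○○
○○○●●>○○
○○○○●●○○
○○○○○○○○
○○○○○○○○
15) ○○○○○○○○
○○○○○○○○
○○○○○○○○
○○○○●●○○
○○○●●^○○
○○○●●○○○
○○○○●●○○
○○○○○○○○
○○○○○○○○
16) ○○○○○○○○
○○○○○○○○
○○○○○○○○
○○○○●●○○
○○○●<○○○
○○○●●○○○
○○○○●●○○
○○○○○○○○
○○○○○○○○
17) ○○○○○○○○
○○○○○○○○
○○○○○○○○
○○○○●●○○
○○○●○○○○
○○○●v○○○
○○○○●●○○
○○○○○○○○
○○○○○○○○
18) ○○○○○○○○
○○○○○○○○
○○○○○○○○
○○○○●●○○
○○○●○○○○
○○○●○>○○
○○○○●●○○
○○○○○○○○
○○○○○○○○
19) ○○○○○○○○
○○○○○○○○
○○○○○○○○
○○○○●●○○
○○○●○○○○
○○○●○●○○
○○○○●v○○
○○○○○○○○
○○○○○○○○
20) ○○○○○○○○
○○○○○○○○
○○○○○○○○
○○○○●●○○
○○○●○○○○
○○○●○●○○
○○○○●○>○
○○○○○○○○
○○○○○○○○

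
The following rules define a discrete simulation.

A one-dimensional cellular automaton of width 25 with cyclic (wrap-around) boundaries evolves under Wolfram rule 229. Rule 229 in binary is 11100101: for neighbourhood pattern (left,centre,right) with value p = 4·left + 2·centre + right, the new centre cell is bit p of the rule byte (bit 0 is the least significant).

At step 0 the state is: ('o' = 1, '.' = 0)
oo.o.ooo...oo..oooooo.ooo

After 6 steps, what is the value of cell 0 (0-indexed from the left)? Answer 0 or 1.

[0] oo.o.ooo...oo..oooooo.ooo
[1] ooooo.oo.o..o...oooooo.oo
[2] oooooo.ooo..o.o..oooooo.o
[3] ooooooo.oo..ooo...oooooo.
[4] .ooooooo.o...oo.o..oooooo
[5] o.oooooooo.o..ooo...ooooo
[6] oo.ooooooooo...oo.o..oooo

1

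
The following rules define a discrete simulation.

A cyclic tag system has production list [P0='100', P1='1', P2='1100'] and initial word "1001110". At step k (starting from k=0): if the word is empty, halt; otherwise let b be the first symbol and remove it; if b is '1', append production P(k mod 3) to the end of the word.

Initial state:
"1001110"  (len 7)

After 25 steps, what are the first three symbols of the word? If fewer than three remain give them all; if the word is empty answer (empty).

gen 0: "1001110"  (len 7)
gen 1: "001110100"  (len 9)
gen 2: "01110100"  (len 8)
gen 3: "1110100"  (len 7)
gen 4: "110100100"  (len 9)
gen 5: "101001001"  (len 9)
gen 6: "010010011100"  (len 12)
gen 7: "10010011100"  (len 11)
gen 8: "00100111001"  (len 11)
gen 9: "0100111001"  (len 10)
gen 10: "100111001"  (len 9)
gen 11: "001110011"  (len 9)
gen 12: "01110011"  (len 8)
gen 13: "1110011"  (len 7)
gen 14: "1100111"  (len 7)
gen 15: "1001111100"  (len 10)
gen 16: "001111100100"  (len 12)
gen 17: "01111100100"  (len 11)
gen 18: "1111100100"  (len 10)
gen 19: "111100100100"  (len 12)
gen 20: "111001001001"  (len 12)
gen 21: "110010010011100"  (len 15)
gen 22: "10010010011100100"  (len 17)
gen 23: "00100100111001001"  (len 17)
gen 24: "0100100111001001"  (len 16)
gen 25: "100100111001001"  (len 15)

100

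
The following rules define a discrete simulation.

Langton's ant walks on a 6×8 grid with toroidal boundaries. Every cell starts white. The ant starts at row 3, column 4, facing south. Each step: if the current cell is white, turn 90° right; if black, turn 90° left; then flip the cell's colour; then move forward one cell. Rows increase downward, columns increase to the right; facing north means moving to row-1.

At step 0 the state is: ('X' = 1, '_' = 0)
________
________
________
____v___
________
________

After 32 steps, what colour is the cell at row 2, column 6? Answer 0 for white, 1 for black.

0

gen 0: ________
________
________
____v___
________
________
gen 1: ________
________
________
___<X___
________
________
gen 2: ________
________
___^____
___XX___
________
________
gen 3: ________
________
___X>___
___XX___
________
________
gen 4: ________
________
___XX___
___Xv___
________
________
gen 5: ________
________
___XX___
___X_>__
________
________
gen 6: ________
________
___XX___
___X_X__
_____v__
________
gen 7: ________
________
___XX___
___X_X__
____<X__
________
gen 8: ________
________
___XX___
___X^X__
____XX__
________
gen 9: ________
________
___XX___
___XX>__
____XX__
________
gen 10: ________
________
___XX^__
___XX___
____XX__
________
gen 11: ________
________
___XXX>_
___XX___
____XX__
________
gen 12: ________
________
___XXXX_
___XX_v_
____XX__
________
gen 13: ________
________
___XXXX_
___XX<X_
____XX__
________
gen 14: ________
________
___XX^X_
___XXXX_
____XX__
________
gen 15: ________
________
___X<_X_
___XXXX_
____XX__
________
gen 16: ________
________
___X__X_
___XvXX_
____XX__
________
gen 17: ________
________
___X__X_
___X_>X_
____XX__
________
gen 18: ________
________
___X_^X_
___X__X_
____XX__
________
gen 19: ________
________
___X_X>_
___X__X_
____XX__
________
gen 20: ________
______^_
___X_X__
___X__X_
____XX__
________
gen 21: ________
______X>
___X_X__
___X__X_
____XX__
________
gen 22: ________
______XX
___X_X_v
___X__X_
____XX__
________
gen 23: ________
______XX
___X_X<X
___X__X_
____XX__
________
gen 24: ________
______^X
___X_XXX
___X__X_
____XX__
________
gen 25: ________
_____<_X
___X_XXX
___X__X_
____XX__
________
gen 26: _____^__
_____X_X
___X_XXX
___X__X_
____XX__
________
gen 27: _____X>_
_____X_X
___X_XXX
___X__X_
____XX__
________
gen 28: _____XX_
_____XvX
___X_XXX
___X__X_
____XX__
________
gen 29: _____XX_
_____<XX
___X_XXX
___X__X_
____XX__
________
gen 30: _____XX_
______XX
___X_vXX
___X__X_
____XX__
________
gen 31: _____XX_
______XX
___X__>X
___X__X_
____XX__
________
gen 32: _____XX_
______^X
___X___X
___X__X_
____XX__
________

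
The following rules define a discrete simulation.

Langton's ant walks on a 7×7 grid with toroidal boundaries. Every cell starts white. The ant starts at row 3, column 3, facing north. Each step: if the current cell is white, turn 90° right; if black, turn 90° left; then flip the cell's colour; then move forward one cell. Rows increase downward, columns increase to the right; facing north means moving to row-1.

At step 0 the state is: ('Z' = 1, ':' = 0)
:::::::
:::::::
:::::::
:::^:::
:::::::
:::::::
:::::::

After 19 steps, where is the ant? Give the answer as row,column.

[0] :::::::
:::::::
:::::::
:::^:::
:::::::
:::::::
:::::::
[1] :::::::
:::::::
:::::::
:::Z>::
:::::::
:::::::
:::::::
[2] :::::::
:::::::
:::::::
:::ZZ::
::::v::
:::::::
:::::::
[3] :::::::
:::::::
:::::::
:::ZZ::
:::<Z::
:::::::
:::::::
[4] :::::::
:::::::
:::::::
:::^Z::
:::ZZ::
:::::::
:::::::
[5] :::::::
:::::::
:::::::
::<:Z::
:::ZZ::
:::::::
:::::::
[6] :::::::
:::::::
::^::::
::Z:Z::
:::ZZ::
:::::::
:::::::
[7] :::::::
:::::::
::Z>:::
::Z:Z::
:::ZZ::
:::::::
:::::::
[8] :::::::
:::::::
::ZZ:::
::ZvZ::
:::ZZ::
:::::::
:::::::
[9] :::::::
:::::::
::ZZ:::
::<ZZ::
:::ZZ::
:::::::
:::::::
[10] :::::::
:::::::
::ZZ:::
:::ZZ::
::vZZ::
:::::::
:::::::
[11] :::::::
:::::::
::ZZ:::
:::ZZ::
:<ZZZ::
:::::::
:::::::
[12] :::::::
:::::::
::ZZ:::
:^:ZZ::
:ZZZZ::
:::::::
:::::::
[13] :::::::
:::::::
::ZZ:::
:Z>ZZ::
:ZZZZ::
:::::::
:::::::
[14] :::::::
:::::::
::ZZ:::
:ZZZZ::
:ZvZZ::
:::::::
:::::::
[15] :::::::
:::::::
::ZZ:::
:ZZZZ::
:Z:>Z::
:::::::
:::::::
[16] :::::::
:::::::
::ZZ:::
:ZZ^Z::
:Z::Z::
:::::::
:::::::
[17] :::::::
:::::::
::ZZ:::
:Z<:Z::
:Z::Z::
:::::::
:::::::
[18] :::::::
:::::::
::ZZ:::
:Z::Z::
:Zv:Z::
:::::::
:::::::
[19] :::::::
:::::::
::ZZ:::
:Z::Z::
:<Z:Z::
:::::::
:::::::

4,1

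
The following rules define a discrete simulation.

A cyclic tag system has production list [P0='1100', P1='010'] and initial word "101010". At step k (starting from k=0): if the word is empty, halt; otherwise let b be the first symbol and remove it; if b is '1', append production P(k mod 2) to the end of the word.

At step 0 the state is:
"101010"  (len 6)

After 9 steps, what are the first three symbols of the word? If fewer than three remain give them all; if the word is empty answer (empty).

011

0) "101010"  (len 6)
1) "010101100"  (len 9)
2) "10101100"  (len 8)
3) "01011001100"  (len 11)
4) "1011001100"  (len 10)
5) "0110011001100"  (len 13)
6) "110011001100"  (len 12)
7) "100110011001100"  (len 15)
8) "00110011001100010"  (len 17)
9) "0110011001100010"  (len 16)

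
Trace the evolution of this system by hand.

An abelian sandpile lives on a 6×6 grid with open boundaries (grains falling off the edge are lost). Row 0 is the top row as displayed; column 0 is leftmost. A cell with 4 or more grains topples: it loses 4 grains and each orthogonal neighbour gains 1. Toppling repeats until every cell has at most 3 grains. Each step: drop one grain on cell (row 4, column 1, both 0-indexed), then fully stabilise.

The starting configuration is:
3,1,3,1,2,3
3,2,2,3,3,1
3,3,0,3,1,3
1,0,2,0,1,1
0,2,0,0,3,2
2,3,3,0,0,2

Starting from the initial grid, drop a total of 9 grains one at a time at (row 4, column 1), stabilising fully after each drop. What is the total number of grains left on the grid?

k=0  3,1,3,1,2,3
3,2,2,3,3,1
3,3,0,3,1,3
1,0,2,0,1,1
0,2,0,0,3,2
2,3,3,0,0,2
k=1  3,1,3,1,2,3
3,2,2,3,3,1
3,3,0,3,1,3
1,0,2,0,1,1
0,3,0,0,3,2
2,3,3,0,0,2
k=2  3,1,3,1,2,3
3,2,2,3,3,1
3,3,0,3,1,3
1,1,2,0,1,1
1,1,2,0,3,2
3,1,0,1,0,2
k=3  3,1,3,1,2,3
3,2,2,3,3,1
3,3,0,3,1,3
1,1,2,0,1,1
1,2,2,0,3,2
3,1,0,1,0,2
k=4  3,1,3,1,2,3
3,2,2,3,3,1
3,3,0,3,1,3
1,1,2,0,1,1
1,3,2,0,3,2
3,1,0,1,0,2
k=5  3,1,3,1,2,3
3,2,2,3,3,1
3,3,0,3,1,3
1,2,2,0,1,1
2,0,3,0,3,2
3,2,0,1,0,2
k=6  3,1,3,1,2,3
3,2,2,3,3,1
3,3,0,3,1,3
1,2,2,0,1,1
2,1,3,0,3,2
3,2,0,1,0,2
k=7  3,1,3,1,2,3
3,2,2,3,3,1
3,3,0,3,1,3
1,2,2,0,1,1
2,2,3,0,3,2
3,2,0,1,0,2
k=8  3,1,3,1,2,3
3,2,2,3,3,1
3,3,0,3,1,3
1,2,2,0,1,1
2,3,3,0,3,2
3,2,0,1,0,2
k=9  3,1,3,1,2,3
3,2,2,3,3,1
3,3,0,3,1,3
1,3,3,0,1,1
3,1,0,1,3,2
3,3,1,1,0,2

69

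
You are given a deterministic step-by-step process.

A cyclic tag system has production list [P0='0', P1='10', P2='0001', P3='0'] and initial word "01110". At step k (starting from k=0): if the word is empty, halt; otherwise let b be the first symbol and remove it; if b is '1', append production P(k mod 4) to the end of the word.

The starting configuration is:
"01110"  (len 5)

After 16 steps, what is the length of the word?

3

step 0: "01110"  (len 5)
step 1: "1110"  (len 4)
step 2: "11010"  (len 5)
step 3: "10100001"  (len 8)
step 4: "01000010"  (len 8)
step 5: "1000010"  (len 7)
step 6: "00001010"  (len 8)
step 7: "0001010"  (len 7)
step 8: "001010"  (len 6)
step 9: "01010"  (len 5)
step 10: "1010"  (len 4)
step 11: "0100001"  (len 7)
step 12: "100001"  (len 6)
step 13: "000010"  (len 6)
step 14: "00010"  (len 5)
step 15: "0010"  (len 4)
step 16: "010"  (len 3)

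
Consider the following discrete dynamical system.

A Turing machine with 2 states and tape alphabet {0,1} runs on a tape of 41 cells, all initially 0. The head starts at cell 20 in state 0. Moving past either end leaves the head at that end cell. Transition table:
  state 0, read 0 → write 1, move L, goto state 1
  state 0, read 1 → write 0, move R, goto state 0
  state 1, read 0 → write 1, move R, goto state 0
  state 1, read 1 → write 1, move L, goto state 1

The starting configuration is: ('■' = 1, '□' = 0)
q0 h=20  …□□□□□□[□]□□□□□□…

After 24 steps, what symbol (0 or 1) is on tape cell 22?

t=0: q0 h=20  …□□□□□□[□]□□□□□□…
t=1: q1 h=19  …□□□□□□[□]■□□□□□…
t=2: q0 h=20  …□□□□□■[■]□□□□□□…
t=3: q0 h=21  …□□□□■□[□]□□□□□□…
t=4: q1 h=20  …□□□□□■[□]■□□□□□…
t=5: q0 h=21  …□□□□■■[■]□□□□□□…
t=6: q0 h=22  …□□□■■□[□]□□□□□□…
t=7: q1 h=21  …□□□□■■[□]■□□□□□…
t=8: q0 h=22  …□□□■■■[■]□□□□□□…
t=9: q0 h=23  …□□■■■□[□]□□□□□□…
t=10: q1 h=22  …□□□■■■[□]■□□□□□…
t=11: q0 h=23  …□□■■■■[■]□□□□□□…
t=12: q0 h=24  …□■■■■□[□]□□□□□□…
t=13: q1 h=23  …□□■■■■[□]■□□□□□…
t=14: q0 h=24  …□■■■■■[■]□□□□□□…
t=15: q0 h=25  …■■■■■□[□]□□□□□□…
t=16: q1 h=24  …□■■■■■[□]■□□□□□…
t=17: q0 h=25  …■■■■■■[■]□□□□□□…
t=18: q0 h=26  …■■■■■□[□]□□□□□□…
t=19: q1 h=25  …■■■■■■[□]■□□□□□…
t=20: q0 h=26  …■■■■■■[■]□□□□□□…
t=21: q0 h=27  …■■■■■□[□]□□□□□□…
t=22: q1 h=26  …■■■■■■[□]■□□□□□…
t=23: q0 h=27  …■■■■■■[■]□□□□□□…
t=24: q0 h=28  …■■■■■□[□]□□□□□□…

1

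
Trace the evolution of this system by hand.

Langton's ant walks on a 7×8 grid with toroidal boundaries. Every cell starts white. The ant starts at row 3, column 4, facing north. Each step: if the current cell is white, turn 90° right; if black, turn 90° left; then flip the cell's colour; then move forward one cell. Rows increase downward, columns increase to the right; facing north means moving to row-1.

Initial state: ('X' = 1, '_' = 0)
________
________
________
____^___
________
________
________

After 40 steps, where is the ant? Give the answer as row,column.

5,4

gen 0: ________
________
________
____^___
________
________
________
gen 1: ________
________
________
____X>__
________
________
________
gen 2: ________
________
________
____XX__
_____v__
________
________
gen 3: ________
________
________
____XX__
____<X__
________
________
gen 4: ________
________
________
____^X__
____XX__
________
________
gen 5: ________
________
________
___<_X__
____XX__
________
________
gen 6: ________
________
___^____
___X_X__
____XX__
________
________
gen 7: ________
________
___X>___
___X_X__
____XX__
________
________
gen 8: ________
________
___XX___
___XvX__
____XX__
________
________
gen 9: ________
________
___XX___
___<XX__
____XX__
________
________
gen 10: ________
________
___XX___
____XX__
___vXX__
________
________
gen 11: ________
________
___XX___
____XX__
__<XXX__
________
________
gen 12: ________
________
___XX___
__^_XX__
__XXXX__
________
________
gen 13: ________
________
___XX___
__X>XX__
__XXXX__
________
________
gen 14: ________
________
___XX___
__XXXX__
__XvXX__
________
________
gen 15: ________
________
___XX___
__XXXX__
__X_>X__
________
________
gen 16: ________
________
___XX___
__XX^X__
__X__X__
________
________
gen 17: ________
________
___XX___
__X<_X__
__X__X__
________
________
gen 18: ________
________
___XX___
__X__X__
__Xv_X__
________
________
gen 19: ________
________
___XX___
__X__X__
__<X_X__
________
________
gen 20: ________
________
___XX___
__X__X__
___X_X__
__v_____
________
gen 21: ________
________
___XX___
__X__X__
___X_X__
_<X_____
________
gen 22: ________
________
___XX___
__X__X__
_^_X_X__
_XX_____
________
gen 23: ________
________
___XX___
__X__X__
_X>X_X__
_XX_____
________
gen 24: ________
________
___XX___
__X__X__
_XXX_X__
_Xv_____
________
gen 25: ________
________
___XX___
__X__X__
_XXX_X__
_X_>____
________
gen 26: ________
________
___XX___
__X__X__
_XXX_X__
_X_X____
___v____
gen 27: ________
________
___XX___
__X__X__
_XXX_X__
_X_X____
__<X____
gen 28: ________
________
___XX___
__X__X__
_XXX_X__
_X^X____
__XX____
gen 29: ________
________
___XX___
__X__X__
_XXX_X__
_XX>____
__XX____
gen 30: ________
________
___XX___
__X__X__
_XX^_X__
_XX_____
__XX____
gen 31: ________
________
___XX___
__X__X__
_X<__X__
_XX_____
__XX____
gen 32: ________
________
___XX___
__X__X__
_X___X__
_Xv_____
__XX____
gen 33: ________
________
___XX___
__X__X__
_X___X__
_X_>____
__XX____
gen 34: ________
________
___XX___
__X__X__
_X___X__
_X_X____
__Xv____
gen 35: ________
________
___XX___
__X__X__
_X___X__
_X_X____
__X_>___
gen 36: ____v___
________
___XX___
__X__X__
_X___X__
_X_X____
__X_X___
gen 37: ___<X___
________
___XX___
__X__X__
_X___X__
_X_X____
__X_X___
gen 38: ___XX___
________
___XX___
__X__X__
_X___X__
_X_X____
__X^X___
gen 39: ___XX___
________
___XX___
__X__X__
_X___X__
_X_X____
__XX>___
gen 40: ___XX___
________
___XX___
__X__X__
_X___X__
_X_X^___
__XX____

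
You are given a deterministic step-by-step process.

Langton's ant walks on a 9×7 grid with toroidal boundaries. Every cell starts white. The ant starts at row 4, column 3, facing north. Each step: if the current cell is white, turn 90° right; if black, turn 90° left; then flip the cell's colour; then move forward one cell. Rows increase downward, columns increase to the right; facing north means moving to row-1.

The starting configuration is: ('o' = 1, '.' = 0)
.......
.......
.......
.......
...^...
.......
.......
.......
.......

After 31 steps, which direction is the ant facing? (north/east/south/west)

west

gen 0: .......
.......
.......
.......
...^...
.......
.......
.......
.......
gen 1: .......
.......
.......
.......
...o>..
.......
.......
.......
.......
gen 2: .......
.......
.......
.......
...oo..
....v..
.......
.......
.......
gen 3: .......
.......
.......
.......
...oo..
...<o..
.......
.......
.......
gen 4: .......
.......
.......
.......
...^o..
...oo..
.......
.......
.......
gen 5: .......
.......
.......
.......
..<.o..
...oo..
.......
.......
.......
gen 6: .......
.......
.......
..^....
..o.o..
...oo..
.......
.......
.......
gen 7: .......
.......
.......
..o>...
..o.o..
...oo..
.......
.......
.......
gen 8: .......
.......
.......
..oo...
..ovo..
...oo..
.......
.......
.......
gen 9: .......
.......
.......
..oo...
..<oo..
...oo..
.......
.......
.......
gen 10: .......
.......
.......
..oo...
...oo..
..voo..
.......
.......
.......
gen 11: .......
.......
.......
..oo...
...oo..
.<ooo..
.......
.......
.......
gen 12: .......
.......
.......
..oo...
.^.oo..
.oooo..
.......
.......
.......
gen 13: .......
.......
.......
..oo...
.o>oo..
.oooo..
.......
.......
.......
gen 14: .......
.......
.......
..oo...
.oooo..
.ovoo..
.......
.......
.......
gen 15: .......
.......
.......
..oo...
.oooo..
.o.>o..
.......
.......
.......
gen 16: .......
.......
.......
..oo...
.oo^o..
.o..o..
.......
.......
.......
gen 17: .......
.......
.......
..oo...
.o<.o..
.o..o..
.......
.......
.......
gen 18: .......
.......
.......
..oo...
.o..o..
.ov.o..
.......
.......
.......
gen 19: .......
.......
.......
..oo...
.o..o..
.<o.o..
.......
.......
.......
gen 20: .......
.......
.......
..oo...
.o..o..
..o.o..
.v.....
.......
.......
gen 21: .......
.......
.......
..oo...
.o..o..
..o.o..
<o.....
.......
.......
gen 22: .......
.......
.......
..oo...
.o..o..
^.o.o..
oo.....
.......
.......
gen 23: .......
.......
.......
..oo...
.o..o..
o>o.o..
oo.....
.......
.......
gen 24: .......
.......
.......
..oo...
.o..o..
ooo.o..
ov.....
.......
.......
gen 25: .......
.......
.......
..oo...
.o..o..
ooo.o..
o.>....
.......
.......
gen 26: .......
.......
.......
..oo...
.o..o..
ooo.o..
o.o....
..v....
.......
gen 27: .......
.......
.......
..oo...
.o..o..
ooo.o..
o.o....
.<o....
.......
gen 28: .......
.......
.......
..oo...
.o..o..
ooo.o..
o^o....
.oo....
.......
gen 29: .......
.......
.......
..oo...
.o..o..
ooo.o..
oo>....
.oo....
.......
gen 30: .......
.......
.......
..oo...
.o..o..
oo^.o..
oo.....
.oo....
.......
gen 31: .......
.......
.......
..oo...
.o..o..
o<..o..
oo.....
.oo....
.......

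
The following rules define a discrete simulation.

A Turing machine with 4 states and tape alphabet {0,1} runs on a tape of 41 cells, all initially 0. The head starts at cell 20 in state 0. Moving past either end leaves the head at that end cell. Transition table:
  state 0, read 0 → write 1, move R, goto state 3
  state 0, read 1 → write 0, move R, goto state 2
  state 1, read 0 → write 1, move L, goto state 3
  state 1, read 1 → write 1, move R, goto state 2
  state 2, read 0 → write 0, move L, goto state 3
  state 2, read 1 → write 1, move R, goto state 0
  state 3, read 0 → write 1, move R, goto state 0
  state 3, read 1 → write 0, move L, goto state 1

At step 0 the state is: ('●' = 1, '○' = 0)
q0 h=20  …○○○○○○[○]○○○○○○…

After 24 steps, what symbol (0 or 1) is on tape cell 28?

1

gen 0: q0 h=20  …○○○○○○[○]○○○○○○…
gen 1: q3 h=21  …○○○○○●[○]○○○○○○…
gen 2: q0 h=22  …○○○○●●[○]○○○○○○…
gen 3: q3 h=23  …○○○●●●[○]○○○○○○…
gen 4: q0 h=24  …○○●●●●[○]○○○○○○…
gen 5: q3 h=25  …○●●●●●[○]○○○○○○…
gen 6: q0 h=26  …●●●●●●[○]○○○○○○…
gen 7: q3 h=27  …●●●●●●[○]○○○○○○…
gen 8: q0 h=28  …●●●●●●[○]○○○○○○…
gen 9: q3 h=29  …●●●●●●[○]○○○○○○…
gen 10: q0 h=30  …●●●●●●[○]○○○○○○…
gen 11: q3 h=31  …●●●●●●[○]○○○○○○…
gen 12: q0 h=32  …●●●●●●[○]○○○○○○…
gen 13: q3 h=33  …●●●●●●[○]○○○○○○…
gen 14: q0 h=34  …●●●●●●[○]○○○○○○|
gen 15: q3 h=35  …●●●●●●[○]○○○○○|
gen 16: q0 h=36  …●●●●●●[○]○○○○|
gen 17: q3 h=37  …●●●●●●[○]○○○|
gen 18: q0 h=38  …●●●●●●[○]○○|
gen 19: q3 h=39  …●●●●●●[○]○|
gen 20: q0 h=40  …●●●●●●[○]|
gen 21: q3 h=40  …●●●●●●[●]|
gen 22: q1 h=39  …●●●●●●[●]○|
gen 23: q2 h=40  …●●●●●●[○]|
gen 24: q3 h=39  …●●●●●●[●]○|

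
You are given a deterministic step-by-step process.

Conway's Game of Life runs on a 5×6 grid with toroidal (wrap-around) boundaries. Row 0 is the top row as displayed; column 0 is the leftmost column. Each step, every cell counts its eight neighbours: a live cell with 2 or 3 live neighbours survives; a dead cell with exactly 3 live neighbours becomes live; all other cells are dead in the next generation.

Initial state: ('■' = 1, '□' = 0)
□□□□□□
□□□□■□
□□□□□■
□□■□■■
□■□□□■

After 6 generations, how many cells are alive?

gen 0: □□□□□□
□□□□■□
□□□□□■
□□■□■■
□■□□□■
gen 1: □□□□□□
□□□□□□
□□□■□■
□□□□■■
■□□□■■
gen 2: □□□□□■
□□□□□□
□□□□□■
□□□■□□
■□□□■□
gen 3: □□□□□■
□□□□□□
□□□□□□
□□□□■■
□□□□■■
gen 4: □□□□■■
□□□□□□
□□□□□□
□□□□■■
■□□□□□
gen 5: □□□□□■
□□□□□□
□□□□□□
□□□□□■
■□□□□□
gen 6: □□□□□□
□□□□□□
□□□□□□
□□□□□□
■□□□□■

2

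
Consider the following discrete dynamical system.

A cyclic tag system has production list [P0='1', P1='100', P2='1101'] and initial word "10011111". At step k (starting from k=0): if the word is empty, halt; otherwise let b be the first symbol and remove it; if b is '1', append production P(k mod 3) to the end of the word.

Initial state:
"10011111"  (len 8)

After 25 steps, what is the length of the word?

24

t=0: "10011111"  (len 8)
t=1: "00111111"  (len 8)
t=2: "0111111"  (len 7)
t=3: "111111"  (len 6)
t=4: "111111"  (len 6)
t=5: "11111100"  (len 8)
t=6: "11111001101"  (len 11)
t=7: "11110011011"  (len 11)
t=8: "1110011011100"  (len 13)
t=9: "1100110111001101"  (len 16)
t=10: "1001101110011011"  (len 16)
t=11: "001101110011011100"  (len 18)
t=12: "01101110011011100"  (len 17)
t=13: "1101110011011100"  (len 16)
t=14: "101110011011100100"  (len 18)
t=15: "011100110111001001101"  (len 21)
t=16: "11100110111001001101"  (len 20)
t=17: "1100110111001001101100"  (len 22)
t=18: "1001101110010011011001101"  (len 25)
t=19: "0011011100100110110011011"  (len 25)
t=20: "011011100100110110011011"  (len 24)
t=21: "11011100100110110011011"  (len 23)
t=22: "10111001001101100110111"  (len 23)
t=23: "0111001001101100110111100"  (len 25)
t=24: "111001001101100110111100"  (len 24)
t=25: "110010011011001101111001"  (len 24)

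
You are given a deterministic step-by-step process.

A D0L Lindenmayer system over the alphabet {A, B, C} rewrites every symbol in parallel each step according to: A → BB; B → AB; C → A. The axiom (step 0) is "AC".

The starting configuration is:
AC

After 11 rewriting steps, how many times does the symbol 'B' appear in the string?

2048

gen 0: AC
gen 1: BBA
gen 2: ABABBB
gen 3: BBABBBABABAB
gen 4: ABABBBABABABBBABBBABBBAB
gen 5: BBABBBABABABBBABBBABBBABABABBBABABABBBABABABBBAB
gen 6: ABABBBABABABBBABBBABBBABABABBBABABABBBABABABBBABBBABBBABABABBBABBBABBBABABABBBABBBABBBABABABBBAB
gen 7: BBABBBABABABBBABBBABBBABABABBBABABABBBABABABBBABBBABBBABAB…ABABABBBABBBABBBABABABBBABABABBBABABABBBABBBABBBABABABBBAB  (len 192)
gen 8: ABABBBABABABBBABBBABBBABABABBBABABABBBABABABBBABBBABBBABAB…ABABABBBABBBABBBABABABBBABABABBBABABABBBABBBABBBABABABBBAB  (len 384)
gen 9: BBABBBABABABBBABBBABBBABABABBBABABABBBABABABBBABBBABBBABAB…ABABABBBABBBABBBABABABBBABABABBBABABABBBABBBABBBABABABBBAB  (len 768)
gen 10: ABABBBABABABBBABBBABBBABABABBBABABABBBABABABBBABBBABBBABAB…ABABABBBABBBABBBABABABBBABABABBBABABABBBABBBABBBABABABBBAB  (len 1536)
gen 11: BBABBBABABABBBABBBABBBABABABBBABABABBBABABABBBABBBABBBABAB…ABABABBBABBBABBBABABABBBABABABBBABABABBBABBBABBBABABABBBAB  (len 3072)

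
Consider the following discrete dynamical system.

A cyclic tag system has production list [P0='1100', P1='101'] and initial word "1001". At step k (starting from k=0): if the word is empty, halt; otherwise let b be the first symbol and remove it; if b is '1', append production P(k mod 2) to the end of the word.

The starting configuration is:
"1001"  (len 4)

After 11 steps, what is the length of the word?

15

[0] "1001"  (len 4)
[1] "0011100"  (len 7)
[2] "011100"  (len 6)
[3] "11100"  (len 5)
[4] "1100101"  (len 7)
[5] "1001011100"  (len 10)
[6] "001011100101"  (len 12)
[7] "01011100101"  (len 11)
[8] "1011100101"  (len 10)
[9] "0111001011100"  (len 13)
[10] "111001011100"  (len 12)
[11] "110010111001100"  (len 15)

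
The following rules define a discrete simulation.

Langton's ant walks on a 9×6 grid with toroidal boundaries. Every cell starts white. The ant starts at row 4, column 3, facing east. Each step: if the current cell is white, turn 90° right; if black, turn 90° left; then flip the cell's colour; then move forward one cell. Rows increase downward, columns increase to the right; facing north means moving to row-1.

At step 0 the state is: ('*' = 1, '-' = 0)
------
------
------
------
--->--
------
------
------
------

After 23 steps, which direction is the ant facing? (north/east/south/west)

south

0) ------
------
------
------
--->--
------
------
------
------
1) ------
------
------
------
---*--
---v--
------
------
------
2) ------
------
------
------
---*--
--<*--
------
------
------
3) ------
------
------
------
--^*--
--**--
------
------
------
4) ------
------
------
------
--*>--
--**--
------
------
------
5) ------
------
------
---^--
--*---
--**--
------
------
------
6) ------
------
------
---*>-
--*---
--**--
------
------
------
7) ------
------
------
---**-
--*-v-
--**--
------
------
------
8) ------
------
------
---**-
--*<*-
--**--
------
------
------
9) ------
------
------
---^*-
--***-
--**--
------
------
------
10) ------
------
------
--<-*-
--***-
--**--
------
------
------
11) ------
------
--^---
--*-*-
--***-
--**--
------
------
------
12) ------
------
--*>--
--*-*-
--***-
--**--
------
------
------
13) ------
------
--**--
--*v*-
--***-
--**--
------
------
------
14) ------
------
--**--
--<**-
--***-
--**--
------
------
------
15) ------
------
--**--
---**-
--v**-
--**--
------
------
------
16) ------
------
--**--
---**-
--->*-
--**--
------
------
------
17) ------
------
--**--
---^*-
----*-
--**--
------
------
------
18) ------
------
--**--
--<-*-
----*-
--**--
------
------
------
19) ------
------
--^*--
--*-*-
----*-
--**--
------
------
------
20) ------
------
-<-*--
--*-*-
----*-
--**--
------
------
------
21) ------
-^----
-*-*--
--*-*-
----*-
--**--
------
------
------
22) ------
-*>---
-*-*--
--*-*-
----*-
--**--
------
------
------
23) ------
-**---
-*v*--
--*-*-
----*-
--**--
------
------
------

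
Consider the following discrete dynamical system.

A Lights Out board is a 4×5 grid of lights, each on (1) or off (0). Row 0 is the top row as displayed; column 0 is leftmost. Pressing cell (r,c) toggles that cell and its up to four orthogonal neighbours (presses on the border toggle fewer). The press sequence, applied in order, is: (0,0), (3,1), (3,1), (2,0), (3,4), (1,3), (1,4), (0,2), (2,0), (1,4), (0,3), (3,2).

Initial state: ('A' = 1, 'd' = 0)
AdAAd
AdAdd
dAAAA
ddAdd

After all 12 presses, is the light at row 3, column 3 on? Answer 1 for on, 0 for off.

t=0: AdAAd
AdAdd
dAAAA
ddAdd
t=1: dAAAd
ddAdd
dAAAA
ddAdd
t=2: dAAAd
ddAdd
ddAAA
AAddd
t=3: dAAAd
ddAdd
dAAAA
ddAdd
t=4: dAAAd
AdAdd
AdAAA
AdAdd
t=5: dAAAd
AdAdd
AdAAd
AdAAA
t=6: dAAdd
AddAA
AdAdd
AdAAA
t=7: dAAdA
Adddd
AdAdA
AdAAA
t=8: dddAA
AdAdd
AdAdA
AdAAA
t=9: dddAA
ddAdd
dAAdA
ddAAA
t=10: dddAd
ddAAA
dAAdd
ddAAA
t=11: ddAdA
ddAdA
dAAdd
ddAAA
t=12: ddAdA
ddAdA
dAddd
dAddA

0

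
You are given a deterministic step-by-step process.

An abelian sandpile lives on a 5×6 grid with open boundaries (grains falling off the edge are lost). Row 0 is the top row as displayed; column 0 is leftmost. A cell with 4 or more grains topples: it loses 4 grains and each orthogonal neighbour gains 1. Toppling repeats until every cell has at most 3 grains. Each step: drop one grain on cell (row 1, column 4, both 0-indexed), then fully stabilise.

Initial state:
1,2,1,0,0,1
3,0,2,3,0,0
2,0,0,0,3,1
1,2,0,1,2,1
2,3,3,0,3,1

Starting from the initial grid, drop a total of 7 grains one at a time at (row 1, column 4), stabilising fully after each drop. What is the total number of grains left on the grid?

45

t=0: 1,2,1,0,0,1
3,0,2,3,0,0
2,0,0,0,3,1
1,2,0,1,2,1
2,3,3,0,3,1
t=1: 1,2,1,0,0,1
3,0,2,3,1,0
2,0,0,0,3,1
1,2,0,1,2,1
2,3,3,0,3,1
t=2: 1,2,1,0,0,1
3,0,2,3,2,0
2,0,0,0,3,1
1,2,0,1,2,1
2,3,3,0,3,1
t=3: 1,2,1,0,0,1
3,0,2,3,3,0
2,0,0,0,3,1
1,2,0,1,2,1
2,3,3,0,3,1
t=4: 1,2,1,1,1,1
3,0,3,0,2,1
2,0,0,2,0,2
1,2,0,1,3,1
2,3,3,0,3,1
t=5: 1,2,1,1,1,1
3,0,3,0,3,1
2,0,0,2,0,2
1,2,0,1,3,1
2,3,3,0,3,1
t=6: 1,2,1,1,2,1
3,0,3,1,0,2
2,0,0,2,1,2
1,2,0,1,3,1
2,3,3,0,3,1
t=7: 1,2,1,1,2,1
3,0,3,1,1,2
2,0,0,2,1,2
1,2,0,1,3,1
2,3,3,0,3,1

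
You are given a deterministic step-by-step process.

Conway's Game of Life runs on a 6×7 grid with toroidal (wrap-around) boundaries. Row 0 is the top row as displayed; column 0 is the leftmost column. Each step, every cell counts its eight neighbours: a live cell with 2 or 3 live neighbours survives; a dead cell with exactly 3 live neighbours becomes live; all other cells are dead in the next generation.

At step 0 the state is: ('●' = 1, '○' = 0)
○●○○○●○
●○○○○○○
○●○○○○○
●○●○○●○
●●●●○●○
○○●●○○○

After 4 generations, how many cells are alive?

t=0: ○●○○○●○
●○○○○○○
○●○○○○○
●○●○○●○
●●●●○●○
○○●●○○○
t=1: ○●●○○○○
●●○○○○○
●●○○○○●
●○○●●○○
●○○○○○○
●○○●○○●
t=2: ○○●○○○●
○○○○○○●
○○●○○○●
○○○○○○○
●●○●●○○
●○●○○○●
t=3: ○●○○○●●
●○○○○●●
○○○○○○○
●●●●○○○
●●●●○○●
○○●○○●●
t=4: ○●○○●○○
●○○○○●○
○○●○○○○
○○○●○○●
○○○○●●○
○○○●●○○

11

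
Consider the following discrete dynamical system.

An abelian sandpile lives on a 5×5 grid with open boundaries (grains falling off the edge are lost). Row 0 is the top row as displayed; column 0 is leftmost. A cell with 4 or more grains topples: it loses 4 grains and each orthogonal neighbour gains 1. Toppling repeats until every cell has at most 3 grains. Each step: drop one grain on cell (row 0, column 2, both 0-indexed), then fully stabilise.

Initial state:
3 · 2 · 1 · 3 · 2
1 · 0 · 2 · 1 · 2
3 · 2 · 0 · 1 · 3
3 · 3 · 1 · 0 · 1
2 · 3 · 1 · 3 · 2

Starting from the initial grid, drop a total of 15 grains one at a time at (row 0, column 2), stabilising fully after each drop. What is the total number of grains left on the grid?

t=0: 3 · 2 · 1 · 3 · 2
1 · 0 · 2 · 1 · 2
3 · 2 · 0 · 1 · 3
3 · 3 · 1 · 0 · 1
2 · 3 · 1 · 3 · 2
t=1: 3 · 2 · 2 · 3 · 2
1 · 0 · 2 · 1 · 2
3 · 2 · 0 · 1 · 3
3 · 3 · 1 · 0 · 1
2 · 3 · 1 · 3 · 2
t=2: 3 · 2 · 3 · 3 · 2
1 · 0 · 2 · 1 · 2
3 · 2 · 0 · 1 · 3
3 · 3 · 1 · 0 · 1
2 · 3 · 1 · 3 · 2
t=3: 3 · 3 · 1 · 0 · 3
1 · 0 · 3 · 2 · 2
3 · 2 · 0 · 1 · 3
3 · 3 · 1 · 0 · 1
2 · 3 · 1 · 3 · 2
t=4: 3 · 3 · 2 · 0 · 3
1 · 0 · 3 · 2 · 2
3 · 2 · 0 · 1 · 3
3 · 3 · 1 · 0 · 1
2 · 3 · 1 · 3 · 2
t=5: 3 · 3 · 3 · 0 · 3
1 · 0 · 3 · 2 · 2
3 · 2 · 0 · 1 · 3
3 · 3 · 1 · 0 · 1
2 · 3 · 1 · 3 · 2
t=6: 0 · 1 · 2 · 1 · 3
2 · 2 · 0 · 3 · 2
3 · 2 · 1 · 1 · 3
3 · 3 · 1 · 0 · 1
2 · 3 · 1 · 3 · 2
t=7: 0 · 1 · 3 · 1 · 3
2 · 2 · 0 · 3 · 2
3 · 2 · 1 · 1 · 3
3 · 3 · 1 · 0 · 1
2 · 3 · 1 · 3 · 2
t=8: 0 · 2 · 0 · 2 · 3
2 · 2 · 1 · 3 · 2
3 · 2 · 1 · 1 · 3
3 · 3 · 1 · 0 · 1
2 · 3 · 1 · 3 · 2
t=9: 0 · 2 · 1 · 2 · 3
2 · 2 · 1 · 3 · 2
3 · 2 · 1 · 1 · 3
3 · 3 · 1 · 0 · 1
2 · 3 · 1 · 3 · 2
t=10: 0 · 2 · 2 · 2 · 3
2 · 2 · 1 · 3 · 2
3 · 2 · 1 · 1 · 3
3 · 3 · 1 · 0 · 1
2 · 3 · 1 · 3 · 2
t=11: 0 · 2 · 3 · 2 · 3
2 · 2 · 1 · 3 · 2
3 · 2 · 1 · 1 · 3
3 · 3 · 1 · 0 · 1
2 · 3 · 1 · 3 · 2
t=12: 0 · 3 · 0 · 3 · 3
2 · 2 · 2 · 3 · 2
3 · 2 · 1 · 1 · 3
3 · 3 · 1 · 0 · 1
2 · 3 · 1 · 3 · 2
t=13: 0 · 3 · 1 · 3 · 3
2 · 2 · 2 · 3 · 2
3 · 2 · 1 · 1 · 3
3 · 3 · 1 · 0 · 1
2 · 3 · 1 · 3 · 2
t=14: 0 · 3 · 2 · 3 · 3
2 · 2 · 2 · 3 · 2
3 · 2 · 1 · 1 · 3
3 · 3 · 1 · 0 · 1
2 · 3 · 1 · 3 · 2
t=15: 0 · 3 · 3 · 3 · 3
2 · 2 · 2 · 3 · 2
3 · 2 · 1 · 1 · 3
3 · 3 · 1 · 0 · 1
2 · 3 · 1 · 3 · 2

52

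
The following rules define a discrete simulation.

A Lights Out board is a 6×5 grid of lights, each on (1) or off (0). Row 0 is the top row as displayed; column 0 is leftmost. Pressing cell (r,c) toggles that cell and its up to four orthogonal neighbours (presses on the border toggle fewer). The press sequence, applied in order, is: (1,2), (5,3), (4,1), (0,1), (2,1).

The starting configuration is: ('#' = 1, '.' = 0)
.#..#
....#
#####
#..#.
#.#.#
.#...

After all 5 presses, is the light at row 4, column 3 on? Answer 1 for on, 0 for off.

0) .#..#
....#
#####
#..#.
#.#.#
.#...
1) .##.#
.####
##.##
#..#.
#.#.#
.#...
2) .##.#
.####
##.##
#..#.
#.###
.####
3) .##.#
.####
##.##
##.#.
.#.##
..###
4) #...#
..###
##.##
##.#.
.#.##
..###
5) #...#
.####
..###
#..#.
.#.##
..###

1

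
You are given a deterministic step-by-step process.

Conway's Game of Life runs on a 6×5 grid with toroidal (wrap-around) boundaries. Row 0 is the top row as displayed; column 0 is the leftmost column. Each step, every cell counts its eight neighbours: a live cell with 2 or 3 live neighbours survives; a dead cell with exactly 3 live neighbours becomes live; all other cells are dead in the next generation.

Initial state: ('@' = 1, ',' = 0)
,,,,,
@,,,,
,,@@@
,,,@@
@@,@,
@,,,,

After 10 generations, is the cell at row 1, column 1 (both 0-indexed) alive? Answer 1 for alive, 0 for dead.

gen 0: ,,,,,
@,,,,
,,@@@
,,,@@
@@,@,
@,,,,
gen 1: ,,,,,
,,,@@
@,@,,
,@,,,
@@@@,
@@,,@
gen 2: ,,,@,
,,,@@
@@@@@
,,,@@
,,,@,
,,,@@
gen 3: ,,@,,
,@,,,
,@,,,
,@,,,
,,@,,
,,@@@
gen 4: ,@@,,
,@@,,
@@@,,
,@@,,
,@@,,
,@@,,
gen 5: @,,@,
,,,@,
@,,@,
,,,@,
@,,@,
@,,@,
gen 6: ,,@@,
,,@@,
,,@@,
,,@@,
,,@@,
@@@@,
gen 7: ,,,,,
,@,,@
,@,,@
,@,,@
,,,,,
,,,,,
gen 8: ,,,,,
,,,,,
,@@@@
,,,,,
,,,,,
,,,,,
gen 9: ,,,,,
,,@@,
,,@@,
,,@@,
,,,,,
,,,,,
gen 10: ,,,,,
,,@@,
,@,,@
,,@@,
,,,,,
,,,,,

0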